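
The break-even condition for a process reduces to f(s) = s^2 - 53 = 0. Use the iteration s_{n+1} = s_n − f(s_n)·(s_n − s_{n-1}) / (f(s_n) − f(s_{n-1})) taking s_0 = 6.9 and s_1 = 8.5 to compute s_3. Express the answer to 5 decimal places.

7.27778

f(6.9) = -5.3900000, f(8.5) = 19.2500000
s_2 = 8.5000000 − 19.2500000·(8.5000000 − 6.9000000) / (19.2500000 − (-5.3900000)) = 8.5000000 − (30.8000000)/(24.6400000) = 7.2500000
f(7.2500000) = -0.4375000
s_3 = 7.2500000 − (-0.4375000)·(7.2500000 − 8.5000000) / (-0.4375000 − 19.2500000) = 7.2500000 − (0.5468750)/(-19.6875000) = 7.2777778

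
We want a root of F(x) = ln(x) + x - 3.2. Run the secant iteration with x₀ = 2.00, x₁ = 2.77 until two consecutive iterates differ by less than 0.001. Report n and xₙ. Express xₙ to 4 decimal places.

F(2.00) = -0.506853, F(2.77) = 0.588847
x₂ = 2.770000 − 0.588847·(0.770000)/(1.095700) = 2.356189;  |Δ| = 0.413811
F(2.356189) = 0.013235
x₃ = 2.356189 − 0.013235·(-0.413811)/(-0.575612) = 2.346675;  |Δ| = 0.009515
F(2.346675) = -0.000326
x₄ = 2.346675 − (-0.000326)·(-0.009515)/(-0.013561) = 2.346903;  |Δ| = 0.000229
|x₄ − x₃| = 0.000229 < 0.001

n = 4, xₙ = 2.3469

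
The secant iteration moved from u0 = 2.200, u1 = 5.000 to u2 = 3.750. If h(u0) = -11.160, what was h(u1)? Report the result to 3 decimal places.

The secant line through (2.200, -11.160) and (5.000, h(u1)) crosses zero at u2 = 3.750.
So (2.200, -11.160), (5.000, h(u1)), (3.750, 0) are collinear:
h(u1) = -11.160 · (5.000 − 3.750) / (2.200 − 3.750) = -11.160 · (1.25000)/(-1.55000) = 9.00000

9.000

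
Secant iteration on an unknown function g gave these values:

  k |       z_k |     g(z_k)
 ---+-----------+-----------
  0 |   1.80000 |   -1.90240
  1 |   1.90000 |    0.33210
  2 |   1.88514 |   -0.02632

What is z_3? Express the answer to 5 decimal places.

1.88623

z_3 = 1.88514 − (-0.02632)·(1.88514 − 1.90000) / (-0.02632 − 0.33210)
   = 1.88514 − (0.0003911)/(-0.3584200) = 1.8862312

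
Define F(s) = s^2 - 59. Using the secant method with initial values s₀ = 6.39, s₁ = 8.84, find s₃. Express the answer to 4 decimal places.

7.6742

F(6.39) = -18.167900, F(8.84) = 19.145600
s₂ = 8.840000 − 19.145600·(8.840000 − 6.390000) / (19.145600 − (-18.167900)) = 8.840000 − (46.906720)/(37.313500) = 7.582902
F(7.582902) = -1.499595
s₃ = 7.582902 − (-1.499595)·(7.582902 − 8.840000) / (-1.499595 − 19.145600) = 7.582902 − (1.885137)/(-20.645195) = 7.674213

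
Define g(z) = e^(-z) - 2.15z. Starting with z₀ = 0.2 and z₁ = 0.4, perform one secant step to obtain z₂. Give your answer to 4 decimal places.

0.3344

g(0.2) = 0.388731, g(0.4) = -0.189680
z₂ = 0.400000 − (-0.189680)·(0.400000 − 0.200000) / (-0.189680 − 0.388731) = 0.400000 − (-0.037936)/(-0.578411) = 0.334413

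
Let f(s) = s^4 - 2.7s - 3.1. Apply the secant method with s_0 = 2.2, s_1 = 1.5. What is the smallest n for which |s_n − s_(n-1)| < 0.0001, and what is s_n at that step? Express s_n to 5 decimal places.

f(2.2) = 14.3856000, f(1.5) = -2.0875000
s_2 = 1.5000000 − (-2.0875000)·(-0.7000000)/(-16.4731000) = 1.5887052;  |Δ| = 0.0887052
f(1.5887052) = -1.0190074
s_3 = 1.5887052 − (-1.0190074)·(0.0887052)/(1.0684926) = 1.6733022;  |Δ| = 0.0845970
f(1.6733022) = 0.2217501
s_4 = 1.6733022 − 0.2217501·(0.0845970)/(1.2407575) = 1.6581829;  |Δ| = 0.0151193
f(1.6581829) = -0.0169553
s_5 = 1.6581829 − (-0.0169553)·(-0.0151193)/(-0.2387053) = 1.6592569;  |Δ| = 0.0010739
f(1.6592569) = -0.0002505
s_6 = 1.6592569 − (-0.0002505)·(0.0010739)/(0.0167048) = 1.6592730;  |Δ| = 0.0000161
|s_6 − s_5| = 0.0000161 < 0.0001

n = 6, s_n = 1.65927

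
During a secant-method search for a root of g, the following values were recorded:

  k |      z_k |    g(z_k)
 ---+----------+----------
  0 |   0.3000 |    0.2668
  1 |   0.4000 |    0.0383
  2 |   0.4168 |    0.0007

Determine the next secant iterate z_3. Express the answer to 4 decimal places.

0.4171

z_3 = 0.4168 − 0.0007·(0.4168 − 0.4000) / (0.0007 − 0.0383)
   = 0.4168 − (0.000012)/(-0.037600) = 0.417113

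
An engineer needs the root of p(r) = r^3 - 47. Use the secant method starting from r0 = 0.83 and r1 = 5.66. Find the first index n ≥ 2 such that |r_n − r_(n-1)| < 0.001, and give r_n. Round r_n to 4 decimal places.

n = 8, r_n = 3.6088

p(0.83) = -46.428213, p(5.66) = 134.321496
r2 = 5.660000 − 134.321496·(4.830000)/(180.749709) = 2.070656;  |Δ| = 3.589344
p(2.070656) = -38.121818
r3 = 2.070656 − (-38.121818)·(-3.589344)/(-172.443314) = 2.864148;  |Δ| = 0.793492
p(2.864148) = -23.504414
r4 = 2.864148 − (-23.504414)·(0.793492)/(14.617404) = 4.140062;  |Δ| = 1.275914
p(4.140062) = 23.961131
r5 = 4.140062 − 23.961131·(1.275914)/(47.465545) = 3.495966;  |Δ| = 0.644096
p(3.495966) = -4.273063
r6 = 3.495966 − (-4.273063)·(-0.644096)/(-28.234194) = 3.593446;  |Δ| = 0.097480
p(3.593446) = -0.598351
r7 = 3.593446 − (-0.598351)·(0.097480)/(3.674712) = 3.609319;  |Δ| = 0.015873
p(3.609319) = 0.019249
r8 = 3.609319 − 0.019249·(0.015873)/(0.617600) = 3.608824;  |Δ| = 0.000495
|r8 − r7| = 0.000495 < 0.001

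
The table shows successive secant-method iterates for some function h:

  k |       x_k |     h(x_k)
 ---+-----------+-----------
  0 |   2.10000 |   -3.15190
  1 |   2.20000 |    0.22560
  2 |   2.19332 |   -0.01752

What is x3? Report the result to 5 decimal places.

x3 = 2.19332 − (-0.01752)·(2.19332 − 2.20000) / (-0.01752 − 0.22560)
   = 2.19332 − (0.0001170)/(-0.2431200) = 2.1938014

2.19380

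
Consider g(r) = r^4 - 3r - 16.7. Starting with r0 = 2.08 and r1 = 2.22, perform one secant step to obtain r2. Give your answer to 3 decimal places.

g(2.08) = -4.22226, g(2.22) = 0.92913
r2 = 2.22000 − 0.92913·(2.22000 − 2.08000) / (0.92913 − (-4.22226)) = 2.22000 − (0.13008)/(5.15139) = 2.19475

2.195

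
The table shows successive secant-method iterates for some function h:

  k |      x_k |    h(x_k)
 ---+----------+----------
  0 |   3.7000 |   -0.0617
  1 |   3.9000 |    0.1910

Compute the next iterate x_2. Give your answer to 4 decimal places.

x_2 = 3.9000 − 0.1910·(3.9000 − 3.7000) / (0.1910 − (-0.0617))
   = 3.9000 − (0.038200)/(0.252700) = 3.748833

3.7488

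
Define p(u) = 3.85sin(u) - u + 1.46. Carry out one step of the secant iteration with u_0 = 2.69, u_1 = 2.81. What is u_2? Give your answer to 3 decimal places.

p(2.69) = 0.45014, p(2.81) = -0.09664
u_2 = 2.81000 − (-0.09664)·(2.81000 − 2.69000) / (-0.09664 − 0.45014) = 2.81000 − (-0.01160)/(-0.54677) = 2.78879

2.789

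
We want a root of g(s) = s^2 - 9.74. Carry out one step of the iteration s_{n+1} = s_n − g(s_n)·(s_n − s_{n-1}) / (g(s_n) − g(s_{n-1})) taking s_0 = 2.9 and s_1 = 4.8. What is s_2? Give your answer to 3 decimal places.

3.073

g(2.9) = -1.33000, g(4.8) = 13.30000
s_2 = 4.80000 − 13.30000·(4.80000 − 2.90000) / (13.30000 − (-1.33000)) = 4.80000 − (25.27000)/(14.63000) = 3.07273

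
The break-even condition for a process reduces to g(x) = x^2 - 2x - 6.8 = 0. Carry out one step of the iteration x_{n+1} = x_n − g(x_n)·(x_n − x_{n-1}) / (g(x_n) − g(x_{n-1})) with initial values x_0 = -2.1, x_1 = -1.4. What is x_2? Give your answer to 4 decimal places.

g(-2.1) = 1.810000, g(-1.4) = -2.040000
x_2 = -1.400000 − (-2.040000)·(-1.400000 − (-2.100000)) / (-2.040000 − 1.810000) = -1.400000 − (-1.428000)/(-3.850000) = -1.770909

-1.7709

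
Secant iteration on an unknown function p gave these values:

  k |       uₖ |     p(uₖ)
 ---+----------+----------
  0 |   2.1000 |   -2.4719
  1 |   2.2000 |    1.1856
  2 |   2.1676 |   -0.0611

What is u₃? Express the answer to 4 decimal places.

u₃ = 2.1676 − (-0.0611)·(2.1676 − 2.2000) / (-0.0611 − 1.1856)
   = 2.1676 − (0.001980)/(-1.246700) = 2.169188

2.1692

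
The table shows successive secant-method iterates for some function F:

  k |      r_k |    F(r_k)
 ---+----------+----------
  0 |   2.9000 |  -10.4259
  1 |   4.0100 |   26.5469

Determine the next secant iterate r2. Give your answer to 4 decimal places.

3.2130

r2 = 4.0100 − 26.5469·(4.0100 − 2.9000) / (26.5469 − (-10.4259))
   = 4.0100 − (29.467059)/(36.972800) = 3.213007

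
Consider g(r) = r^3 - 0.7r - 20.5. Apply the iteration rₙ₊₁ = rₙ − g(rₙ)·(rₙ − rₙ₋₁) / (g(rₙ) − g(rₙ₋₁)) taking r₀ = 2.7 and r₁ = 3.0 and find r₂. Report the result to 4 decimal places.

g(2.7) = -2.707000, g(3.0) = 4.400000
r₂ = 3.000000 − 4.400000·(3.000000 − 2.700000) / (4.400000 − (-2.707000)) = 3.000000 − (1.320000)/(7.107000) = 2.814268

2.8143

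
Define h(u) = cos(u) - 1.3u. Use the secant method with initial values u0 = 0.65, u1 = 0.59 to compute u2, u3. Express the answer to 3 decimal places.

0.624, 0.624

h(0.65) = -0.04892, h(0.59) = 0.06394
u2 = 0.59000 − 0.06394·(0.59000 − 0.65000) / (0.06394 − (-0.04892)) = 0.59000 − (-0.00384)/(0.11286) = 0.62399
h(0.62399) = 0.00036
u3 = 0.62399 − 0.00036·(0.62399 − 0.59000) / (0.00036 − 0.06394) = 0.62399 − (0.00001)/(-0.06358) = 0.62419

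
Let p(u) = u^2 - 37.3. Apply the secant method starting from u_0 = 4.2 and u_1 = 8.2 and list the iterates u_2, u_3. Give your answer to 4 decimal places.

p(4.2) = -19.660000, p(8.2) = 29.940000
u_2 = 8.200000 − 29.940000·(8.200000 − 4.200000) / (29.940000 − (-19.660000)) = 8.200000 − (119.760000)/(49.600000) = 5.785484
p(5.785484) = -3.828176
u_3 = 5.785484 − (-3.828176)·(5.785484 − 8.200000) / (-3.828176 − 29.940000) = 5.785484 − (9.243194)/(-33.768176) = 6.059209

5.7855, 6.0592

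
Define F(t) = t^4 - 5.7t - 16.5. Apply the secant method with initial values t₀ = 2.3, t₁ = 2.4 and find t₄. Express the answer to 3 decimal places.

2.337

F(2.3) = -1.62590, F(2.4) = 2.99760
t₂ = 2.40000 − 2.99760·(2.40000 − 2.30000) / (2.99760 − (-1.62590)) = 2.40000 − (0.29976)/(4.62350) = 2.33517
F(2.33517) = -0.07523
t₃ = 2.33517 − (-0.07523)·(2.33517 − 2.40000) / (-0.07523 − 2.99760) = 2.33517 − (0.00488)/(-3.07283) = 2.33675
F(2.33675) = -0.00335
t₄ = 2.33675 − (-0.00335)·(2.33675 − 2.33517) / (-0.00335 − (-0.07523)) = 2.33675 − (-0.00001)/(0.07189) = 2.33683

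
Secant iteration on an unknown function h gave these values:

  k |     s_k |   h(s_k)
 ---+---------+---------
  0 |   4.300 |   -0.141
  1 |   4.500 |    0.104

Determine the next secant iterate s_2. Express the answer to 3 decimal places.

s_2 = 4.500 − 0.104·(4.500 − 4.300) / (0.104 − (-0.141))
   = 4.500 − (0.02080)/(0.24500) = 4.41510

4.415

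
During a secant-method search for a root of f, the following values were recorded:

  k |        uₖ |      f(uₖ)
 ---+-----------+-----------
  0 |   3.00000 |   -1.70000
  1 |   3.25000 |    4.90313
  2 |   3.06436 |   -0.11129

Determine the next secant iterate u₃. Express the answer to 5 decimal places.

u₃ = 3.06436 − (-0.11129)·(3.06436 − 3.25000) / (-0.11129 − 4.90313)
   = 3.06436 − (0.0206599)/(-5.0144200) = 3.0684801

3.06848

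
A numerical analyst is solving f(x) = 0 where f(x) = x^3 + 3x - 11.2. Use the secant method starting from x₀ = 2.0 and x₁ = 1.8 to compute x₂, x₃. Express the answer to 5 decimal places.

1.79769, 1.79748

f(2.0) = 2.8000000, f(1.8) = 0.0320000
x₂ = 1.8000000 − 0.0320000·(1.8000000 − 2.0000000) / (0.0320000 − 2.8000000) = 1.8000000 − (-0.0064000)/(-2.7680000) = 1.7976879
f(1.7976879) = 0.0026185
x₃ = 1.7976879 − 0.0026185·(1.7976879 − 1.8000000) / (0.0026185 − 0.0320000) = 1.7976879 − (-0.0000061)/(-0.0293815) = 1.7974818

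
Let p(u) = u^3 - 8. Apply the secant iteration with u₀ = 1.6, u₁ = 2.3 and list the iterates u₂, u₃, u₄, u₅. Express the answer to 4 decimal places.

p(1.6) = -3.904000, p(2.3) = 4.167000
u₂ = 2.300000 − 4.167000·(2.300000 − 1.600000) / (4.167000 − (-3.904000)) = 2.300000 − (2.916900)/(8.071000) = 1.938595
p(1.938595) = -0.714468
u₃ = 1.938595 − (-0.714468)·(1.938595 − 2.300000) / (-0.714468 − 4.167000) = 1.938595 − (0.258212)/(-4.881468) = 1.991491
p(1.991491) = -0.101669
u₄ = 1.991491 − (-0.101669)·(1.991491 − 1.938595) / (-0.101669 − (-0.714468)) = 1.991491 − (-0.005378)/(0.612800) = 2.000267
p(2.000267) = 0.003210
u₅ = 2.000267 − 0.003210·(2.000267 − 1.991491) / (0.003210 − (-0.101669)) = 2.000267 − (0.000028)/(0.104879) = 1.999999

1.9386, 1.9915, 2.0003, 2.0000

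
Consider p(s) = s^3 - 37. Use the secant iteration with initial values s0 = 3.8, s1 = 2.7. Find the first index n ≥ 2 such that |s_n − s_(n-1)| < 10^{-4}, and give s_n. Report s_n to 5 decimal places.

n = 6, s_n = 3.33222

p(3.8) = 17.8720000, p(2.7) = -17.3170000
s2 = 2.7000000 − (-17.3170000)·(-1.1000000)/(-35.1890000) = 3.2413254;  |Δ| = 0.5413254
p(3.2413254) = -2.9460179
s3 = 3.2413254 − (-2.9460179)·(0.5413254)/(14.3709821) = 3.3522959;  |Δ| = 0.1109705
p(3.3522959) = 0.6727240
s4 = 3.3522959 − 0.6727240·(0.1109705)/(3.6187420) = 3.3316665;  |Δ| = 0.0206294
p(3.3316665) = -0.0184976
s5 = 3.3316665 − (-0.0184976)·(-0.0206294)/(-0.6912216) = 3.3322185;  |Δ| = 0.0005521
p(3.3322185) = -0.0001110
s6 = 3.3322185 − (-0.0001110)·(0.0005521)/(0.0183866) = 3.3322219;  |Δ| = 0.0000033
|s6 − s5| = 0.0000033 < 10^{-4}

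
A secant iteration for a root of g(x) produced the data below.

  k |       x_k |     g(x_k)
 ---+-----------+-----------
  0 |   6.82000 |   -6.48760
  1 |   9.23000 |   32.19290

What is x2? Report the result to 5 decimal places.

7.22421

x2 = 9.23000 − 32.19290·(9.23000 − 6.82000) / (32.19290 − (-6.48760))
   = 9.23000 − (77.5848890)/(38.6805000) = 7.2242118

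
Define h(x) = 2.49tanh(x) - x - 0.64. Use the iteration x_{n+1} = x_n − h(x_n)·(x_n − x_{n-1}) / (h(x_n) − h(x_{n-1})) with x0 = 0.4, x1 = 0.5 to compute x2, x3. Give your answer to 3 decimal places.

h(0.4) = -0.09393, h(0.5) = 0.01067
x2 = 0.50000 − 0.01067·(0.50000 − 0.40000) / (0.01067 − (-0.09393)) = 0.50000 − (0.00107)/(0.10460) = 0.48980
h(0.48980) = 0.00080
x3 = 0.48980 − 0.00080·(0.48980 − 0.50000) / (0.00080 − 0.01067) = 0.48980 − (-0.00001)/(-0.00987) = 0.48897

0.490, 0.489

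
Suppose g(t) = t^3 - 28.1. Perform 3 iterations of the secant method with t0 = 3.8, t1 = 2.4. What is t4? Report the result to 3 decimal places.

3.038

g(3.8) = 26.77200, g(2.4) = -14.27600
t2 = 2.40000 − (-14.27600)·(2.40000 − 3.80000) / (-14.27600 − 26.77200) = 2.40000 − (19.98640)/(-41.04800) = 2.88690
g(2.88690) = -4.03994
t3 = 2.88690 − (-4.03994)·(2.88690 − 2.40000) / (-4.03994 − (-14.27600)) = 2.88690 − (-1.96706)/(10.23606) = 3.07907
g(3.07907) = 1.09174
t4 = 3.07907 − 1.09174·(3.07907 − 2.88690) / (1.09174 − (-4.03994)) = 3.07907 − (0.20980)/(5.13168) = 3.03819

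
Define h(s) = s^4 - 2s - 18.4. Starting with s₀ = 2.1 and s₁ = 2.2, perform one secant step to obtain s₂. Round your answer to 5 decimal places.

h(2.1) = -3.1519000, h(2.2) = 0.6256000
s₂ = 2.2000000 − 0.6256000·(2.2000000 − 2.1000000) / (0.6256000 − (-3.1519000)) = 2.2000000 − (0.0625600)/(3.7775000) = 2.1834388

2.18344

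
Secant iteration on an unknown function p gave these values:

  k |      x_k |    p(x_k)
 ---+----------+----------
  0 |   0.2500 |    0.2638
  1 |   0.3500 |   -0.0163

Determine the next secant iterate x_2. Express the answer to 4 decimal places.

0.3442

x_2 = 0.3500 − (-0.0163)·(0.3500 − 0.2500) / (-0.0163 − 0.2638)
   = 0.3500 − (-0.001630)/(-0.280100) = 0.344181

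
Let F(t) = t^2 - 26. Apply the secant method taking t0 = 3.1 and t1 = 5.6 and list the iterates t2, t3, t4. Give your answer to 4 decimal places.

F(3.1) = -16.390000, F(5.6) = 5.360000
t2 = 5.600000 − 5.360000·(5.600000 − 3.100000) / (5.360000 − (-16.390000)) = 5.600000 − (13.400000)/(21.750000) = 4.983908
F(4.983908) = -1.160661
t3 = 4.983908 − (-1.160661)·(4.983908 − 5.600000) / (-1.160661 − 5.360000) = 4.983908 − (0.715074)/(-6.520661) = 5.093571
F(5.093571) = -0.055536
t4 = 5.093571 − (-0.055536)·(5.093571 − 4.983908) / (-0.055536 − (-1.160661)) = 5.093571 − (-0.006090)/(1.105124) = 5.099082

4.9839, 5.0936, 5.0991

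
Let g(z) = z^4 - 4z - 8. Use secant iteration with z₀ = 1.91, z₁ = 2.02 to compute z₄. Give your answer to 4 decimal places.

g(1.91) = -2.331366, g(2.02) = 0.569664
z₂ = 2.020000 − 0.569664·(2.020000 − 1.910000) / (0.569664 − (-2.331366)) = 2.020000 − (0.062663)/(2.901031) = 1.998400
g(1.998400) = -0.044746
z₃ = 1.998400 − (-0.044746)·(1.998400 − 2.020000) / (-0.044746 − 0.569664) = 1.998400 − (0.000967)/(-0.614410) = 1.999973
g(1.999973) = -0.000761
z₄ = 1.999973 − (-0.000761)·(1.999973 − 1.998400) / (-0.000761 − (-0.044746)) = 1.999973 − (-0.000001)/(0.043986) = 2.000000

2.0000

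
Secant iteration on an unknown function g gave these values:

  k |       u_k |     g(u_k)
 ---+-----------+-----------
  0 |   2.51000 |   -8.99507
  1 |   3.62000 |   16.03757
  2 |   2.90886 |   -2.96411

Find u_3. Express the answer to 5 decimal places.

3.01979

u_3 = 2.90886 − (-2.96411)·(2.90886 − 3.62000) / (-2.96411 − 16.03757)
   = 2.90886 − (2.1078972)/(-19.0016800) = 3.0197921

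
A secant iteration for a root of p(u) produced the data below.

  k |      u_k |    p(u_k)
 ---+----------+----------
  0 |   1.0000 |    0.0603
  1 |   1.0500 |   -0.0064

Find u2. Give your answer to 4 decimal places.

u2 = 1.0500 − (-0.0064)·(1.0500 − 1.0000) / (-0.0064 − 0.0603)
   = 1.0500 − (-0.000320)/(-0.066700) = 1.045202

1.0452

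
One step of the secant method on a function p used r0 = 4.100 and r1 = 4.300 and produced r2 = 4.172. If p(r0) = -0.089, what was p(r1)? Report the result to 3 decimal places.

The secant line through (4.100, -0.089) and (4.300, p(r1)) crosses zero at r2 = 4.172.
So (4.100, -0.089), (4.300, p(r1)), (4.172, 0) are collinear:
p(r1) = -0.089 · (4.300 − 4.172) / (4.100 − 4.172) = -0.089 · (0.12800)/(-0.07200) = 0.15822

0.158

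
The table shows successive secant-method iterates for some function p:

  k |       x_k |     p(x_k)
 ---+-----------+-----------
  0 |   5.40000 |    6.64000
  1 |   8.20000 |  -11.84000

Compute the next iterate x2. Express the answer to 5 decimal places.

x2 = 8.20000 − (-11.84000)·(8.20000 − 5.40000) / (-11.84000 − 6.64000)
   = 8.20000 − (-33.1520000)/(-18.4800000) = 6.4060606

6.40606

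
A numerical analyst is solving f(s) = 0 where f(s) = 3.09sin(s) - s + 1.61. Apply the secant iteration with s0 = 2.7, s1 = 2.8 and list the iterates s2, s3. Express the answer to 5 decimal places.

f(2.7) = 0.2306038, f(2.8) = -0.1548866
s2 = 2.8000000 − (-0.1548866)·(2.8000000 − 2.7000000) / (-0.1548866 − 0.2306038) = 2.8000000 − (-0.0154887)/(-0.3854904) = 2.7598209
f(2.7598209) = 0.0014058
s3 = 2.7598209 − 0.0014058·(2.7598209 − 2.8000000) / (0.0014058 − (-0.1548866)) = 2.7598209 − (-0.0000565)/(0.1562924) = 2.7601823

2.75982, 2.76018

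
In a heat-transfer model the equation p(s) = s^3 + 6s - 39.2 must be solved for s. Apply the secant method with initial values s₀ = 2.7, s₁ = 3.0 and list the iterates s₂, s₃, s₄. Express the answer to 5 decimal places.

p(2.7) = -3.3170000, p(3.0) = 5.8000000
s₂ = 3.0000000 − 5.8000000·(3.0000000 − 2.7000000) / (5.8000000 − (-3.3170000)) = 3.0000000 − (1.7400000)/(9.1170000) = 2.8091477
p(2.8091477) = -0.1772549
s₃ = 2.8091477 − (-0.1772549)·(2.8091477 − 3.0000000) / (-0.1772549 − 5.8000000) = 2.8091477 − (0.0338295)/(-5.9772549) = 2.8148074
p(2.8148074) = -0.0090391
s₄ = 2.8148074 − (-0.0090391)·(2.8148074 − 2.8091477) / (-0.0090391 − (-0.1772549)) = 2.8148074 − (-0.0000512)/(0.1682158) = 2.8151116

2.80915, 2.81481, 2.81511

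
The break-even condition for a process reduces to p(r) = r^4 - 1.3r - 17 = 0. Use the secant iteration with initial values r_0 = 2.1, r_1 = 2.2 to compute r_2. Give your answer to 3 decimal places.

p(2.1) = -0.28190, p(2.2) = 3.56560
r_2 = 2.20000 − 3.56560·(2.20000 − 2.10000) / (3.56560 − (-0.28190)) = 2.20000 − (0.35656)/(3.84750) = 2.10733

2.107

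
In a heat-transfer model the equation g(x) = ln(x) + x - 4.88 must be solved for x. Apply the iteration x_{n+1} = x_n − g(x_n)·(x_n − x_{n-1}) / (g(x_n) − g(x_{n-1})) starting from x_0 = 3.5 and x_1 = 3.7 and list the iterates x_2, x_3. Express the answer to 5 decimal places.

g(3.5) = -0.1272370, g(3.7) = 0.1283328
x_2 = 3.7000000 − 0.1283328·(3.7000000 − 3.5000000) / (0.1283328 − (-0.1272370)) = 3.7000000 − (0.0256666)/(0.2555699) = 3.5995712
g(3.5995712) = 0.0003860
x_3 = 3.5995712 − 0.0003860·(3.5995712 − 3.7000000) / (0.0003860 − 0.1283328) = 3.5995712 − (-0.0000388)/(-0.1279468) = 3.5992683

3.59957, 3.59927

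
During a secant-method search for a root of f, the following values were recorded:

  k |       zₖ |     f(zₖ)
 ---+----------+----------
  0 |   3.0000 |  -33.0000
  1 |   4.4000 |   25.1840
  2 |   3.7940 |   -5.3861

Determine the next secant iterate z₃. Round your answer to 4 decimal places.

z₃ = 3.7940 − (-5.3861)·(3.7940 − 4.4000) / (-5.3861 − 25.1840)
   = 3.7940 − (3.263977)/(-30.570100) = 3.900770

3.9008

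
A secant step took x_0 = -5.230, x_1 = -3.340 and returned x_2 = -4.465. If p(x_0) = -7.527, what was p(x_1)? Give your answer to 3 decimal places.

The secant line through (-5.230, -7.527) and (-3.340, p(x_1)) crosses zero at x_2 = -4.465.
So (-5.230, -7.527), (-3.340, p(x_1)), (-4.465, 0) are collinear:
p(x_1) = -7.527 · (-3.340 − (-4.465)) / (-5.230 − (-4.465)) = -7.527 · (1.12500)/(-0.76500) = 11.06912

11.069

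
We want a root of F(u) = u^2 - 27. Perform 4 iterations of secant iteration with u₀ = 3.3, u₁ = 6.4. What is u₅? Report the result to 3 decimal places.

F(3.3) = -16.11000, F(6.4) = 13.96000
u₂ = 6.40000 − 13.96000·(6.40000 − 3.30000) / (13.96000 − (-16.11000)) = 6.40000 − (43.27600)/(30.07000) = 4.96082
F(4.96082) = -2.39022
u₃ = 4.96082 − (-2.39022)·(4.96082 − 6.40000) / (-2.39022 − 13.96000) = 4.96082 − (3.43994)/(-16.35022) = 5.17122
F(5.17122) = -0.25853
u₄ = 5.17122 − (-0.25853)·(5.17122 − 4.96082) / (-0.25853 − (-2.39022)) = 5.17122 − (-0.05439)/(2.13169) = 5.19673
F(5.19673) = 0.00602
u₅ = 5.19673 − 0.00602·(5.19673 − 5.17122) / (0.00602 − (-0.25853)) = 5.19673 − (0.00015)/(0.26454) = 5.19615

5.196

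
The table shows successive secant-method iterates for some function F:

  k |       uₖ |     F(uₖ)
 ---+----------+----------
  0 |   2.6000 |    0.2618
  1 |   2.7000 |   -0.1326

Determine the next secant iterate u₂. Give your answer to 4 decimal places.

u₂ = 2.7000 − (-0.1326)·(2.7000 − 2.6000) / (-0.1326 − 0.2618)
   = 2.7000 − (-0.013260)/(-0.394400) = 2.666379

2.6664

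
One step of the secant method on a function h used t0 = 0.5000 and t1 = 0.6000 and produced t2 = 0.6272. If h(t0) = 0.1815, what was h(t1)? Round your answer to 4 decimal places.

0.0388

The secant line through (0.5000, 0.1815) and (0.6000, h(t1)) crosses zero at t2 = 0.6272.
So (0.5000, 0.1815), (0.6000, h(t1)), (0.6272, 0) are collinear:
h(t1) = 0.1815 · (0.6000 − 0.6272) / (0.5000 − 0.6272) = 0.1815 · (-0.027200)/(-0.127200) = 0.038811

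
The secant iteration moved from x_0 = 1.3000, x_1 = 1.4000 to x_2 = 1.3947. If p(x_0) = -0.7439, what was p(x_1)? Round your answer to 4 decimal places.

The secant line through (1.3000, -0.7439) and (1.4000, p(x_1)) crosses zero at x_2 = 1.3947.
So (1.3000, -0.7439), (1.4000, p(x_1)), (1.3947, 0) are collinear:
p(x_1) = -0.7439 · (1.4000 − 1.3947) / (1.3000 − 1.3947) = -0.7439 · (0.005300)/(-0.094700) = 0.041633

0.0416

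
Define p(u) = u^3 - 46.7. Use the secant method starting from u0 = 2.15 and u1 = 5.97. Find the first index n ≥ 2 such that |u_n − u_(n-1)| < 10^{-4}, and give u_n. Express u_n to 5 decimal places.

p(2.15) = -36.7616250, p(5.97) = 166.0761730
u2 = 5.9700000 − 166.0761730·(3.8200000)/(202.8377980) = 2.8423237;  |Δ| = 3.1276763
p(2.8423237) = -23.7374248
u3 = 2.8423237 − (-23.7374248)·(-3.1276763)/(-189.8135978) = 3.2334599;  |Δ| = 0.3911363
p(3.2334599) = -12.8933257
u4 = 3.2334599 − (-12.8933257)·(0.3911363)/(10.8440991) = 3.6985098;  |Δ| = 0.4650499
p(3.6985098) = 3.8918236
u5 = 3.6985098 − 3.8918236·(0.4650499)/(16.7851492) = 3.5906828;  |Δ| = 0.1078270
p(3.5906828) = -0.4053144
u6 = 3.5906828 − (-0.4053144)·(-0.1078270)/(-4.2971380) = 3.6008533;  |Δ| = 0.0101705
p(3.6008533) = -0.0108161
u7 = 3.6008533 − (-0.0108161)·(0.0101705)/(0.3944983) = 3.6011321;  |Δ| = 0.0002788
p(3.6011321) = 0.0000314
u8 = 3.6011321 − 0.0000314·(0.0002788)/(0.0108476) = 3.6011313;  |Δ| = 0.0000008
|u8 − u7| = 0.0000008 < 10^{-4}

n = 8, u_n = 3.60113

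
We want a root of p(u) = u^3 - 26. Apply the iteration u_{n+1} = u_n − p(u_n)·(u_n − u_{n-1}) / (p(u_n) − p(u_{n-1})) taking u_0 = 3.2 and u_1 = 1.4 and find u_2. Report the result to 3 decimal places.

p(3.2) = 6.76800, p(1.4) = -23.25600
u_2 = 1.40000 − (-23.25600)·(1.40000 − 3.20000) / (-23.25600 − 6.76800) = 1.40000 − (41.86080)/(-30.02400) = 2.79424

2.794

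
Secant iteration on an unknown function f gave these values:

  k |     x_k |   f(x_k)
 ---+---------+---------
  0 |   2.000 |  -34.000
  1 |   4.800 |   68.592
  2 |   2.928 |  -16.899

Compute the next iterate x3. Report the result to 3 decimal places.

3.298

x3 = 2.928 − (-16.899)·(2.928 − 4.800) / (-16.899 − 68.592)
   = 2.928 − (31.63493)/(-85.49100) = 3.29804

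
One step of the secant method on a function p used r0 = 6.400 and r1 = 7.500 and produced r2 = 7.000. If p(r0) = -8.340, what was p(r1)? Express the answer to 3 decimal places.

The secant line through (6.400, -8.340) and (7.500, p(r1)) crosses zero at r2 = 7.000.
So (6.400, -8.340), (7.500, p(r1)), (7.000, 0) are collinear:
p(r1) = -8.340 · (7.500 − 7.000) / (6.400 − 7.000) = -8.340 · (0.50000)/(-0.60000) = 6.95000

6.950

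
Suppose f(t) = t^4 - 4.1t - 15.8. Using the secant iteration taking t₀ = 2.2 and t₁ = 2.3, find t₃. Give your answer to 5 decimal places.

2.23520

f(2.2) = -1.3944000, f(2.3) = 2.7541000
t₂ = 2.3000000 − 2.7541000·(2.3000000 − 2.2000000) / (2.7541000 − (-1.3944000)) = 2.3000000 − (0.2754100)/(4.1485000) = 2.2336121
f(2.2336121) = -0.0674570
t₃ = 2.2336121 − (-0.0674570)·(2.2336121 − 2.3000000) / (-0.0674570 − 2.7541000) = 2.2336121 − (0.0044783)/(-2.8215570) = 2.2351993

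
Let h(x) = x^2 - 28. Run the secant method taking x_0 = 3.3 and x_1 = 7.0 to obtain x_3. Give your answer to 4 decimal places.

h(3.3) = -17.110000, h(7.0) = 21.000000
x_2 = 7.000000 − 21.000000·(7.000000 − 3.300000) / (21.000000 − (-17.110000)) = 7.000000 − (77.700000)/(38.110000) = 4.961165
h(4.961165) = -3.386841
x_3 = 4.961165 − (-3.386841)·(4.961165 − 7.000000) / (-3.386841 − 21.000000) = 4.961165 − (6.905211)/(-24.386841) = 5.244318

5.2443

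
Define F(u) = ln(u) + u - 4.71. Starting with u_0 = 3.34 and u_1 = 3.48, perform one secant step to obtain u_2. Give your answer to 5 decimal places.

3.46683

F(3.34) = -0.1640292, F(3.48) = 0.0170323
u_2 = 3.4800000 − 0.0170323·(3.4800000 − 3.3400000) / (0.0170323 − (-0.1640292)) = 3.4800000 − (0.0023845)/(0.1810615) = 3.4668303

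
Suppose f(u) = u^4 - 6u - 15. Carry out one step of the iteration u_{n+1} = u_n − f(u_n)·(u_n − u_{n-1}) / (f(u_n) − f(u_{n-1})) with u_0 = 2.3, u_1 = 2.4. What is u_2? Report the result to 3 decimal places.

2.318

f(2.3) = -0.81590, f(2.4) = 3.77760
u_2 = 2.40000 − 3.77760·(2.40000 − 2.30000) / (3.77760 − (-0.81590)) = 2.40000 − (0.37776)/(4.59350) = 2.31776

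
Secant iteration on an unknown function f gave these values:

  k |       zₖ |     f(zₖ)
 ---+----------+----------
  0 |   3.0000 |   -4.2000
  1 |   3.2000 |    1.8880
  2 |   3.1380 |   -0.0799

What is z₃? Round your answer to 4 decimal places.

z₃ = 3.1380 − (-0.0799)·(3.1380 − 3.2000) / (-0.0799 − 1.8880)
   = 3.1380 − (0.004954)/(-1.967900) = 3.140517

3.1405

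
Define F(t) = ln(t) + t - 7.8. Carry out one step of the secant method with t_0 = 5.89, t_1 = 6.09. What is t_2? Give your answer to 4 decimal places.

6.0072

F(5.89) = -0.136744, F(6.09) = 0.096648
t_2 = 6.090000 − 0.096648·(6.090000 − 5.890000) / (0.096648 − (-0.136744)) = 6.090000 − (0.019330)/(0.233392) = 6.007180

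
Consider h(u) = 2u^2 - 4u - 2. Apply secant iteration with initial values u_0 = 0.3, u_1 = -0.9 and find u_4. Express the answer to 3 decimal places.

h(0.3) = -3.02000, h(-0.9) = 3.22000
u_2 = -0.90000 − 3.22000·(-0.90000 − 0.30000) / (3.22000 − (-3.02000)) = -0.90000 − (-3.86400)/(6.24000) = -0.28077
h(-0.28077) = -0.71926
u_3 = -0.28077 − (-0.71926)·(-0.28077 − (-0.90000)) / (-0.71926 − 3.22000) = -0.28077 − (-0.44539)/(-3.93926) = -0.39383
h(-0.39383) = -0.11446
u_4 = -0.39383 − (-0.11446)·(-0.39383 − (-0.28077)) / (-0.11446 − (-0.71926)) = -0.39383 − (0.01294)/(0.60480) = -0.41523

-0.415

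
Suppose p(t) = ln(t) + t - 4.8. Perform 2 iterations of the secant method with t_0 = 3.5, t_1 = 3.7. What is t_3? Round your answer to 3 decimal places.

3.537

p(3.5) = -0.04724, p(3.7) = 0.20833
t_2 = 3.70000 − 0.20833·(3.70000 − 3.50000) / (0.20833 − (-0.04724)) = 3.70000 − (0.04167)/(0.25557) = 3.53697
p(3.53697) = 0.00024
t_3 = 3.53697 − 0.00024·(3.53697 − 3.70000) / (0.00024 − 0.20833) = 3.53697 − (-0.00004)/(-0.20810) = 3.53678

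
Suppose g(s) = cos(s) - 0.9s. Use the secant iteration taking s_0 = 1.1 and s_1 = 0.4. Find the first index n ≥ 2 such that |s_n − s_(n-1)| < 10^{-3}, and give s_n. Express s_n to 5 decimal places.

n = 5, s_n = 0.78555

g(1.1) = -0.5364039, g(0.4) = 0.5610610
s_2 = 0.4000000 − 0.5610610·(-0.7000000)/(1.0974649) = 0.7578636;  |Δ| = 0.3578636
g(0.7578636) = 0.0442290
s_3 = 0.7578636 − 0.0442290·(0.3578636)/(-0.5168320) = 0.7884885;  |Δ| = 0.0306249
g(0.7884885) = -0.0047214
s_4 = 0.7884885 − (-0.0047214)·(0.0306249)/(-0.0489504) = 0.7855346;  |Δ| = 0.0029539
g(0.7855346) = 0.0000291
s_5 = 0.7855346 − 0.0000291·(-0.0029539)/(0.0047506) = 0.7855527;  |Δ| = 0.0000181
|s_5 − s_4| = 0.0000181 < 10^{-3}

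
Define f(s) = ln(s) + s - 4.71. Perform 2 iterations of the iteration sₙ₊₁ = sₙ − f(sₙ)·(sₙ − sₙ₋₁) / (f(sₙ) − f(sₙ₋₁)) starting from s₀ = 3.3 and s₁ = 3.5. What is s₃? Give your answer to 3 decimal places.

f(3.3) = -0.21608, f(3.5) = 0.04276
s₂ = 3.50000 − 0.04276·(3.50000 − 3.30000) / (0.04276 − (-0.21608)) = 3.50000 − (0.00855)/(0.25884) = 3.46696
f(3.46696) = 0.00024
s₃ = 3.46696 − 0.00024·(3.46696 − 3.50000) / (0.00024 − 0.04276) = 3.46696 − (-0.00001)/(-0.04253) = 3.46677

3.467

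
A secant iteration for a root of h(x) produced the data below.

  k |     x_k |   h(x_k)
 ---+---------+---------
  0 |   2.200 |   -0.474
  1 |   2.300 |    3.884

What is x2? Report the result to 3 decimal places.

x2 = 2.300 − 3.884·(2.300 − 2.200) / (3.884 − (-0.474))
   = 2.300 − (0.38840)/(4.35800) = 2.21088

2.211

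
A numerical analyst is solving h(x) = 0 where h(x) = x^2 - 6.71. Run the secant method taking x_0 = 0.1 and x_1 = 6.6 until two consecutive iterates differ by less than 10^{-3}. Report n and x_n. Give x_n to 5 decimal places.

h(0.1) = -6.7000000, h(6.6) = 36.8500000
x_2 = 6.6000000 − 36.8500000·(6.5000000)/(43.5500000) = 1.1000000;  |Δ| = 5.5000000
h(1.1000000) = -5.5000000
x_3 = 1.1000000 − (-5.5000000)·(-5.5000000)/(-42.3500000) = 1.8142857;  |Δ| = 0.7142857
h(1.8142857) = -3.4183673
x_4 = 1.8142857 − (-3.4183673)·(0.7142857)/(2.0816327) = 2.9872549;  |Δ| = 1.1729692
h(2.9872549) = 2.2136918
x_5 = 2.9872549 − 2.2136918·(1.1729692)/(5.6320592) = 2.5262171;  |Δ| = 0.4610378
h(2.5262171) = -0.3282273
x_6 = 2.5262171 − (-0.3282273)·(-0.4610378)/(-2.5419191) = 2.5857489;  |Δ| = 0.0595319
h(2.5857489) = -0.0239024
x_7 = 2.5857489 − (-0.0239024)·(0.0595319)/(0.3043249) = 2.5904247;  |Δ| = 0.0046758
h(2.5904247) = 0.0003002
x_8 = 2.5904247 − 0.0003002·(0.0046758)/(0.0242026) = 2.5903667;  |Δ| = 0.0000580
|x_8 − x_7| = 0.0000580 < 10^{-3}

n = 8, x_n = 2.59037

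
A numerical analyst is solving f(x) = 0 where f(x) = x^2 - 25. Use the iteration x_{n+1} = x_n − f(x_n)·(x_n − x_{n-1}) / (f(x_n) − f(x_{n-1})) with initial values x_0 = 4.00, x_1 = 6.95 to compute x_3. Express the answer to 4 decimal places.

4.9705

f(4.00) = -9.000000, f(6.95) = 23.302500
x_2 = 6.950000 − 23.302500·(6.950000 − 4.000000) / (23.302500 − (-9.000000)) = 6.950000 − (68.742375)/(32.302500) = 4.821918
f(4.821918) = -1.749109
x_3 = 4.821918 − (-1.749109)·(4.821918 − 6.950000) / (-1.749109 − 23.302500) = 4.821918 − (3.722247)/(-25.051609) = 4.970501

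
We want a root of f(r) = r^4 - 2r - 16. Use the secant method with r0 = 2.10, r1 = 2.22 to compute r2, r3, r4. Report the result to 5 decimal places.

2.11961, 2.12101, 2.12112

f(2.10) = -0.7519000, f(2.22) = 3.8491266
r2 = 2.2200000 − 3.8491266·(2.2200000 − 2.1000000) / (3.8491266 − (-0.7519000)) = 2.2200000 − (0.4618952)/(4.6010266) = 2.1196104
f(2.1196104) = -0.0544338
r3 = 2.1196104 − (-0.0544338)·(2.1196104 − 2.2200000) / (-0.0544338 − 3.8491266) = 2.1196104 − (0.0054646)/(-3.9035603) = 2.1210103
f(2.1210103) = -0.0038565
r4 = 2.1210103 − (-0.0038565)·(2.1210103 − 2.1196104) / (-0.0038565 − (-0.0544338)) = 2.1210103 − (-0.0000054)/(0.0505772) = 2.1211170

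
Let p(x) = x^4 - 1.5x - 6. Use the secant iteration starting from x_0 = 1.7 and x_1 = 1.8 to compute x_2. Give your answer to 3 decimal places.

p(1.7) = -0.19790, p(1.8) = 1.79760
x_2 = 1.80000 − 1.79760·(1.80000 − 1.70000) / (1.79760 − (-0.19790)) = 1.80000 − (0.17976)/(1.99550) = 1.70992

1.710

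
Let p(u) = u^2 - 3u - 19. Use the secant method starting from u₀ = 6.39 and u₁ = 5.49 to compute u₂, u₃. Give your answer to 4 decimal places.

6.0902, 6.1112

p(6.39) = 2.662100, p(5.49) = -5.329900
u₂ = 5.490000 − (-5.329900)·(5.490000 − 6.390000) / (-5.329900 − 2.662100) = 5.490000 − (4.796910)/(-7.992000) = 6.090214
p(6.090214) = -0.179936
u₃ = 6.090214 − (-0.179936)·(6.090214 − 5.490000) / (-0.179936 − (-5.329900)) = 6.090214 − (-0.108000)/(5.149964) = 6.111185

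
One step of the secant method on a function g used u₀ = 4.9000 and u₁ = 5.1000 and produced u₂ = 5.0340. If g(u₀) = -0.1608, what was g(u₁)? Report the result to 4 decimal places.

0.0792

The secant line through (4.9000, -0.1608) and (5.1000, g(u₁)) crosses zero at u₂ = 5.0340.
So (4.9000, -0.1608), (5.1000, g(u₁)), (5.0340, 0) are collinear:
g(u₁) = -0.1608 · (5.1000 − 5.0340) / (4.9000 − 5.0340) = -0.1608 · (0.066000)/(-0.134000) = 0.079200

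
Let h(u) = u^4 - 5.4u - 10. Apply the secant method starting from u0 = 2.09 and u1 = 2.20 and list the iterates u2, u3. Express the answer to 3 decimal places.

2.155, 2.157

h(2.09) = -2.20570, h(2.20) = 1.54560
u2 = 2.20000 − 1.54560·(2.20000 − 2.09000) / (1.54560 − (-2.20570)) = 2.20000 − (0.17002)/(3.75130) = 2.15468
h(2.15468) = -0.08118
u3 = 2.15468 − (-0.08118)·(2.15468 − 2.20000) / (-0.08118 − 1.54560) = 2.15468 − (0.00368)/(-1.62678) = 2.15694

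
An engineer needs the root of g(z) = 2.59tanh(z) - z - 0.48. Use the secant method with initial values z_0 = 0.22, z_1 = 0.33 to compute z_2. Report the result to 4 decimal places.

0.3193

g(0.22) = -0.139218, g(0.33) = 0.014969
z_2 = 0.330000 − 0.014969·(0.330000 − 0.220000) / (0.014969 − (-0.139218)) = 0.330000 − (0.001647)/(0.154187) = 0.319321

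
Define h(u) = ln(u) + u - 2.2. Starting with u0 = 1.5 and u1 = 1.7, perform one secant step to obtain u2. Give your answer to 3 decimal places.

h(1.5) = -0.29453, h(1.7) = 0.03063
u2 = 1.70000 − 0.03063·(1.70000 − 1.50000) / (0.03063 − (-0.29453)) = 1.70000 − (0.00613)/(0.32516) = 1.68116

1.681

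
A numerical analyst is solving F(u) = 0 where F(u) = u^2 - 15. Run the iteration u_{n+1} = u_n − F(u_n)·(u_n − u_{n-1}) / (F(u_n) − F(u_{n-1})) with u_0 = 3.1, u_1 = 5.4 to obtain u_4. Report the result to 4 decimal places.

3.8734

F(3.1) = -5.390000, F(5.4) = 14.160000
u_2 = 5.400000 − 14.160000·(5.400000 − 3.100000) / (14.160000 − (-5.390000)) = 5.400000 − (32.568000)/(19.550000) = 3.734118
F(3.734118) = -1.056365
u_3 = 3.734118 − (-1.056365)·(3.734118 − 5.400000) / (-1.056365 − 14.160000) = 3.734118 − (1.759780)/(-15.216365) = 3.849768
F(3.849768) = -0.179285
u_4 = 3.849768 − (-0.179285)·(3.849768 − 3.734118) / (-0.179285 − (-1.056365)) = 3.849768 − (-0.020734)/(0.877080) = 3.873408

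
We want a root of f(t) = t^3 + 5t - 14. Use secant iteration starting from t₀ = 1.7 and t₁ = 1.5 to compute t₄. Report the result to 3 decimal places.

1.742

f(1.7) = -0.58700, f(1.5) = -3.12500
t₂ = 1.50000 − (-3.12500)·(1.50000 − 1.70000) / (-3.12500 − (-0.58700)) = 1.50000 − (0.62500)/(-2.53800) = 1.74626
f(1.74626) = 0.05634
t₃ = 1.74626 − 0.05634·(1.74626 − 1.50000) / (0.05634 − (-3.12500)) = 1.74626 − (0.01387)/(3.18134) = 1.74190
f(1.74190) = -0.00526
t₄ = 1.74190 − (-0.00526)·(1.74190 − 1.74626) / (-0.00526 − 0.05634) = 1.74190 − (0.00002)/(-0.06161) = 1.74227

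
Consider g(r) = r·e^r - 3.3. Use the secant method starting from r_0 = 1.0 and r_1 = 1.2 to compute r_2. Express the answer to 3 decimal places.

1.092

g(1.0) = -0.58172, g(1.2) = 0.68414
r_2 = 1.20000 − 0.68414·(1.20000 − 1.00000) / (0.68414 − (-0.58172)) = 1.20000 − (0.13683)/(1.26586) = 1.09191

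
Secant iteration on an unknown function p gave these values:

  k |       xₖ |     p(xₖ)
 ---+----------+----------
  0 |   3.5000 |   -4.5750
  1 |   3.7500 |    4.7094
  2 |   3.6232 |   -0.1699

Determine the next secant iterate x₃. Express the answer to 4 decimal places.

x₃ = 3.6232 − (-0.1699)·(3.6232 − 3.7500) / (-0.1699 − 4.7094)
   = 3.6232 − (0.021543)/(-4.879300) = 3.627615

3.6276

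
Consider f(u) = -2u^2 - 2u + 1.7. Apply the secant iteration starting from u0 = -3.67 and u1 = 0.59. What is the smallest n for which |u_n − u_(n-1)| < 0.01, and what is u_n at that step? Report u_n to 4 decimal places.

f(-3.67) = -17.897800, f(0.59) = -0.176200
u2 = 0.590000 − (-0.176200)·(4.260000)/(17.721600) = 0.632356;  |Δ| = 0.042356
f(0.632356) = -0.364459
u3 = 0.632356 − (-0.364459)·(0.042356)/(-0.188259) = 0.550357;  |Δ| = 0.081998
f(0.550357) = -0.006501
u4 = 0.550357 − (-0.006501)·(-0.081998)/(0.357958) = 0.548868;  |Δ| = 0.001489
|u4 − u3| = 0.001489 < 0.01

n = 4, u_n = 0.5489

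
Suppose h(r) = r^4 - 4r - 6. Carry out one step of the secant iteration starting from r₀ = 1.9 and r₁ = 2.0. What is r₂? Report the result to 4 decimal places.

1.9221

h(1.9) = -0.567900, h(2.0) = 2.000000
r₂ = 2.000000 − 2.000000·(2.000000 − 1.900000) / (2.000000 − (-0.567900)) = 2.000000 − (0.200000)/(2.567900) = 1.922115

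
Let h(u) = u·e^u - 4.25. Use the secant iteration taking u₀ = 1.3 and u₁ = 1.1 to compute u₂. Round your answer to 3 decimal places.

1.229

h(1.3) = 0.52009, h(1.1) = -0.94542
u₂ = 1.10000 − (-0.94542)·(1.10000 − 1.30000) / (-0.94542 − 0.52009) = 1.10000 − (0.18908)/(-1.46550) = 1.22902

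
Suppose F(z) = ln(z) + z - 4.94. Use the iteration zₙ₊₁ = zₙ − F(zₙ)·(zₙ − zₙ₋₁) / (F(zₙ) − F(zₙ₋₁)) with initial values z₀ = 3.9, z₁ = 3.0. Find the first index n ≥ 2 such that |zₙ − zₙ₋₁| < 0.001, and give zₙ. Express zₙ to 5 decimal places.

F(3.9) = 0.3209766, F(3.0) = -0.8413877
z₂ = 3.0000000 − (-0.8413877)·(-0.9000000)/(-1.1623643) = 3.6514730;  |Δ| = 0.6514730
F(3.6514730) = 0.0066037
z₃ = 3.6514730 − 0.0066037·(0.6514730)/(0.8479914) = 3.6463997;  |Δ| = 0.0050733
F(3.6463997) = 0.0001400
z₄ = 3.6463997 − 0.0001400·(-0.0050733)/(-0.0064636) = 3.6462898;  |Δ| = 0.0001099
|z₄ − z₃| = 0.0001099 < 0.001

n = 4, zₙ = 3.64629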